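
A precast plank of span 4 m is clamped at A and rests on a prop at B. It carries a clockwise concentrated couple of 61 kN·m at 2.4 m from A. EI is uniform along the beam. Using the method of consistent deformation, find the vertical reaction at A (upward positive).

Take the reaction at B as the redundant and release it; the primary structure is a cantilever fixed at A.
Primary-structure tip deflection at B by superposition:
  clockwise couple 61 at a = 2.4: M₀a(2L − a)/(2EI) = 409.9/EI
Flexibility coefficient — unit upward force at B: δ_{BB} = L³/(3EI) = 21.33/EI.
Compatibility at B: δ_0 − R_B·δ_{BB} = 0, so R_B = 409.9/21.33 = 19.21 kN.
Vertical equilibrium: R_A = ΣP − R_B = 0 − 19.21 = -19.21 kN.

R_A = -19.21 kN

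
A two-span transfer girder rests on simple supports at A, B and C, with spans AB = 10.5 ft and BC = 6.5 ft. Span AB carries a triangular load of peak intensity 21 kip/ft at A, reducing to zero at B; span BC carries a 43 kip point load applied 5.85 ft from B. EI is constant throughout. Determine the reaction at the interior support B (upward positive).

Release continuity at B by inserting a hinge; the redundant is the internal moment M_B. The primary structure is two simply-supported spans AB and BC.
End slopes at the hinge B, treating each span as simply supported:
  span AB: triangular load, peak 21: 7w₀L³/(360EI) = 472.7/EI
  span BC: point load 43 at a = 5.85: Pab(L + b)/(6LEI) = 29.98/EI
  relative rotation θ_0 = (472.7 + 29.98)/EI = 502.7/EI
A unit hogging moment at B produces rotation L₁/(3EI) + L₂/(3EI) = 5.667/EI.
Slope continuity at B: θ_0 = M_B·5.667/EI, so M_B = 502.7/5.667 = 88.71 kip·ft (hogging).
Span AB, ΣM about A with M_B applied at B: R_B^{AB}·10.5 = 385.9 + 88.71, so R_B^{AB} = 45.2 kip and R_A = 110.2 − 45.2 = 65.05 kip.
Span BC, ΣM about C: R_B^{BC}·6.5 = 27.95 + 88.71, so R_B^{BC} = 17.95 kip and R_C = 43 − 17.95 = 25.05 kip.
R_B = 45.2 + 17.95 = 63.15 kip.

R_B = 63.15 kip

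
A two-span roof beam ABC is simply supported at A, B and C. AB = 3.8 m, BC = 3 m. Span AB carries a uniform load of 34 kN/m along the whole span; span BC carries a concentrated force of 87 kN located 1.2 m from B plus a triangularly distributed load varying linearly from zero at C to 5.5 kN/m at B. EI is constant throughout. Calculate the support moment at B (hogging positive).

M_B = 57.86 kN·m

Insert a hinge at B; M_B is the redundant, and each span becomes simply supported.
Rotations at B on the released spans (each span's end-slope, ×1/EI):
  span AB: UDL 34: wL³/(24EI) = 77.74/EI
  span BC: point load 87 at a = 1.2: Pab(L + b)/(6LEI) = 50.11/EI
  span BC: triangular load, peak 5.5: w₀L³/(45EI) = 3.3/EI
  relative rotation θ_0 = (77.74 + 53.41)/EI = 131.1/EI
A unit hogging moment at B produces rotation L₁/(3EI) + L₂/(3EI) = 2.267/EI.
Slope continuity at B: θ_0 = M_B·2.267/EI, so M_B = 131.1/2.267 = 57.86 kN·m (hogging).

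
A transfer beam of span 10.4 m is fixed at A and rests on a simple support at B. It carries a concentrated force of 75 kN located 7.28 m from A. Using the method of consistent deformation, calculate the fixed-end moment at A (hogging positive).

M_A = 106.5 kN·m

Release the roller at B. Primary structure: cantilever fixed at A.
Primary-structure tip deflection at B by superposition:
  point load 75 at a = 7.28: Pa²(3L − a)/(6EI) = 15847/EI
Tip deflection under a unit load at B: L³/(3EI) = 375/EI.
The prop prevents deflection at B: R_B = δ_0/δ_{BB} = 15847/375 = 42.26 kN.
Moment equilibrium about A: M_A = Σ(load moments about A) − R_B·L = 546 − 42.26×10.4 = 106.5 kN·m.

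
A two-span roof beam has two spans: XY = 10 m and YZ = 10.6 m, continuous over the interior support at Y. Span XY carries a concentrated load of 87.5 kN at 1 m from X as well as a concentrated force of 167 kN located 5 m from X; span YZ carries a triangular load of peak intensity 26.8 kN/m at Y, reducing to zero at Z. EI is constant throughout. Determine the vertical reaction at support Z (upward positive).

R_Z = 21.28 kN

Take M_Y as the redundant. Released structure: two simple spans XY and YZ with a hinge at Y.
Rotations at Y on the released spans (each span's end-slope, ×1/EI):
  span XY: point load 87.5 at a = 1: Pab(L + a)/(6LEI) = 144.4/EI
  span XY: point load 167 at a = 5: Pab(L + a)/(6LEI) = 1044/EI
  span YZ: triangular load, peak 26.8: w₀L³/(45EI) = 709.3/EI
  relative rotation θ_0 = (1188 + 709.3)/EI = 1897/EI
A unit hogging moment at Y produces rotation L₁/(3EI) + L₂/(3EI) = 6.867/EI.
Compatibility: M_Y·(L₁+L₂)/(3EI) = θ_0, giving M_Y = 276.3 kN·m (hogging).
Span YZ, ΣM about Z: R_Y^{YZ}·10.6 = 1004 + 276.3, so R_Y^{YZ} = 120.8 kN and R_Z = 142 − 120.8 = 21.28 kN.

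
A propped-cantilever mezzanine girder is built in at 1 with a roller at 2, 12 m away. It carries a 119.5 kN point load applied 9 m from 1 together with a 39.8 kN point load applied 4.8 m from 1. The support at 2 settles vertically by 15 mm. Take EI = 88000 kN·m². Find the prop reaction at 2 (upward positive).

Release the roller at 2. Primary structure: cantilever fixed at 1.
Downward deflection at the released point 2 due to the loads:
  point load 119.5 at a = 9: Pa²(3L − a)/(6EI) = 43558/EI
  point load 39.8 at a = 4.8: Pa²(3L − a)/(6EI) = 4768/EI
  δ_0 = 48326/EI
Flexibility coefficient — unit upward force at 2: δ_{22} = L³/(3EI) = 576/EI.
With EI = 88000 kN·m²: δ_0 = 0.54916 m and δ_{22} = 0.006545 m/kN.
Compatibility — the beam at 2 must follow the support down by 0.015 m: δ_0 − R_2·δ_{22} = 0.015, so R_2 = (0.54916 − 0.015)/0.006545 = 81.61 kN.

R_2 = 81.61 kN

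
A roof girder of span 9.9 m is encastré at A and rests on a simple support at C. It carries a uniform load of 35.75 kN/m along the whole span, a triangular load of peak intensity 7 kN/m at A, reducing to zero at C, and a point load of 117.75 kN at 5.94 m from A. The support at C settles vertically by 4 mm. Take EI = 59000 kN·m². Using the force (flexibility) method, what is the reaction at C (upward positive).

Remove the prop at C; the released (primary) structure is a cantilever built in at A.
Free-end deflection of the primary structure under the applied loading (downward +):
  UDL 35.75: wL⁴/(8EI) = 42927/EI
  triangular load, peak 7 at the fixed end: w₀L⁴/(30EI) = 2241/EI
  point load 117.75 at a = 5.94: Pa²(3L − a)/(6EI) = 16452/EI
  δ_0 = 61620/EI
Flexibility coefficient — unit upward force at C: δ_{CC} = L³/(3EI) = 323.4/EI.
With EI = 59000 kN·m²: δ_0 = 1.0444 m and δ_{CC} = 0.005482 m/kN.
Compatibility — the beam at C must follow the support down by 0.004 m: δ_0 − R_C·δ_{CC} = 0.004, so R_C = (1.0444 − 0.004)/0.005482 = 189.8 kN.

R_C = 189.8 kN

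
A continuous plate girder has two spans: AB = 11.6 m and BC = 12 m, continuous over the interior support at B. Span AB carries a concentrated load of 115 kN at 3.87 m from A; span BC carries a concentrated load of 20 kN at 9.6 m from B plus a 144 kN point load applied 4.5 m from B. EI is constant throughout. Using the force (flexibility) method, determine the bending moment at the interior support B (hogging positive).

Take M_B as the redundant. Released structure: two simple spans AB and BC with a hinge at B.
Rotations at B on the released spans (each span's end-slope, ×1/EI):
  span AB: point load 115 at a = 3.87: Pab(L + a)/(6LEI) = 764.7/EI
  span BC: point load 20 at a = 9.6: Pab(L + b)/(6LEI) = 92.16/EI
  span BC: point load 144 at a = 4.5: Pab(L + b)/(6LEI) = 1316/EI
  relative rotation θ_0 = (764.7 + 1408)/EI = 2173/EI
A unit hogging moment at B produces rotation L₁/(3EI) + L₂/(3EI) = 7.867/EI.
Compatibility: M_B·(L₁+L₂)/(3EI) = θ_0, giving M_B = 276.2 kN·m (hogging).

M_B = 276.2 kN·m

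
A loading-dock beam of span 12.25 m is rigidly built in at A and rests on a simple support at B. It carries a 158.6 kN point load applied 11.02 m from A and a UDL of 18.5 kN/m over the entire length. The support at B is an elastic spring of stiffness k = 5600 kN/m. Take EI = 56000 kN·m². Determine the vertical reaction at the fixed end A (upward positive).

Release the roller at B. Primary structure: cantilever fixed at A.
Deflection at B on the released cantilever, summing each load's contribution:
  point load 158.6 at a = 11.02: Pa²(3L − a)/(6EI) = 82595/EI
  UDL 18.5: wL⁴/(8EI) = 52075/EI
  δ_0 = 134670/EI
Tip deflection under a unit load at B: L³/(3EI) = 612.8/EI.
With EI = 56000 kN·m²: δ_0 = 2.4048 m and δ_{BB} = 0.010942 m/kN.
Compatibility — the spring shortens by R_B/k under the reaction it provides: δ_0 − R_B·δ_{BB} = R_B/k. With 1/k = 0.000179 m/kN, R_B = δ_0 / (δ_{BB} + 1/k) = 2.4048 / (0.010942 + 0.000179) = 216.2 kN.
Vertical equilibrium: R_A = ΣP − R_B = 385.2 − 216.2 = 169 kN.

R_A = 169 kN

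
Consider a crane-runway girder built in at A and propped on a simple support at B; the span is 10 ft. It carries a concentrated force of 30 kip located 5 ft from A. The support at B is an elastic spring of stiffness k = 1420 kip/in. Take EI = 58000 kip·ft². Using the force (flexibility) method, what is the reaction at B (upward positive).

R_B = 9.28 kip

Choose R_B as the redundant. The primary structure is the cantilever fixed at A.
Downward deflection at the released point B due to the loads:
  point load 30 at a = 5: Pa²(3L − a)/(6EI) = 3125/EI
Flexibility coefficient — unit upward force at B: δ_{BB} = L³/(3EI) = 333.3/EI.
With EI = 58000 kip·ft²: δ_0 = 0.053879 ft and δ_{BB} = 0.005747 ft/kip.
Compatibility — the spring shortens by R_B/k under the reaction it provides: δ_0 − R_B·δ_{BB} = R_B/k. With 1/k = 1/(1420×12) ft/kip = 0.000059 ft/kip, R_B = δ_0 / (δ_{BB} + 1/k) = 0.053879 / (0.005747 + 0.000059) = 9.28 kip.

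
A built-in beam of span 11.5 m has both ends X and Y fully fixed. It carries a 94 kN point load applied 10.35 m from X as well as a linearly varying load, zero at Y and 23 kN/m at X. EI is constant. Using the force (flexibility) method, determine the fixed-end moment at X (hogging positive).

M_X = 161.8 kN·m

Take the two fixed-end moments M_X, M_Y as redundants; the released structure is the simple span XY.
On the primary (simply-supported) span, the end slopes from the loading are:
  at X: point load 94 at a = 10.35: Pab(L + b)/(6LEI) = 205.1/EI
  at Y: point load 94 at a = 10.35: Pab(L + a)/(6LEI) = 354.3/EI
  at X: triangular load, peak 23: w₀L³/(45EI) = 777.3/EI
  at Y: triangular load, peak 23: 7w₀L³/(360EI) = 680.2/EI
  θ_X0 = 982.5/EI,  θ_Y0 = 1034/EI
Flexibility coefficients: a unit moment at one end gives L/(3EI) there and L/(6EI) at the far end, so f₁₁ = f₂₂ = 3.833/EI and f₁₂ = f₂₁ = 1.917/EI.
Compatibility — zero rotation at each built-in end:
  3.833 M_X + 1.917 M_Y = 982.5
  1.917 M_X + 3.833 M_Y = 1034
Solving the pair gives M_X = 161.8 kN·m and M_Y = 189 kN·m (hogging).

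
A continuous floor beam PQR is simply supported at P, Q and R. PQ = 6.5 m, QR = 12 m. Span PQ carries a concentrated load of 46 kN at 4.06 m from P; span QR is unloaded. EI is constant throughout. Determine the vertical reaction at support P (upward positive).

R_P = 14.19 kN

Release continuity at Q by inserting a hinge; the redundant is the internal moment M_Q. The primary structure is two simply-supported spans PQ and QR.
Discontinuity in slope at Q on the released structure — sum the simple-span end rotations:
  span PQ: point load 46 at a = 4.06: Pab(L + a)/(6LEI) = 123.4/EI
  relative rotation θ_0 = (123.4 + 0)/EI = 123.4/EI
A unit hogging moment at Q produces rotation L₁/(3EI) + L₂/(3EI) = 6.167/EI.
Compatibility: M_Q·(L₁+L₂)/(3EI) = θ_0, giving M_Q = 20.01 kN·m (hogging).
Span PQ, ΣM about P with M_Q applied at Q: R_Q^{PQ}·6.5 = 186.8 + 20.01, so R_Q^{PQ} = 31.81 kN and R_P = 46 − 31.81 = 14.19 kN.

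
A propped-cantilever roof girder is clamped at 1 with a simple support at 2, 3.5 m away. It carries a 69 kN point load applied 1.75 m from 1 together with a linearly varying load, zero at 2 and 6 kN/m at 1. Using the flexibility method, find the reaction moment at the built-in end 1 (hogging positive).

Take the reaction at 2 as the redundant and release it; the primary structure is a cantilever fixed at 1.
Downward deflection at the released point 2 due to the loads:
  point load 69 at a = 1.75: Pa²(3L − a)/(6EI) = 308.2/EI
  triangular load, peak 6 at the fixed end: w₀L⁴/(30EI) = 30.01/EI
  δ_0 = 338.2/EI
Flexibility coefficient — unit upward force at 2: δ_{22} = L³/(3EI) = 14.29/EI.
The prop prevents deflection at 2: R_2 = δ_0/δ_{22} = 338.2/14.29 = 23.66 kN.
Moment equilibrium about 1: M_1 = Σ(load moments about 1) − R_2·L = 133 − 23.66×3.5 = 50.18 kN·m.

M_1 = 50.18 kN·m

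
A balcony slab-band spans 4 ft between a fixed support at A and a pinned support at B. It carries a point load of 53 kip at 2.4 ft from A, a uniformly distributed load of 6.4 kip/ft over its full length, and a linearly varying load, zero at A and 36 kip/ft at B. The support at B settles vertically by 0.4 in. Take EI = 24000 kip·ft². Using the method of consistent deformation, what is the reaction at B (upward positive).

R_B = 34.6 kip

Release the roller at B. Primary structure: cantilever fixed at A.
Deflection at B on the released cantilever, summing each load's contribution:
  point load 53 at a = 2.4: Pa²(3L − a)/(6EI) = 488.4/EI
  UDL 6.4: wL⁴/(8EI) = 204.8/EI
  triangular load, peak 36 at the free end: 11w₀L⁴/(120EI) = 844.8/EI
  δ_0 = 1538/EI
Flexibility coefficient — unit upward force at B: δ_{BB} = L³/(3EI) = 21.33/EI.
With EI = 24000 kip·ft²: δ_0 = 0.064085 ft and δ_{BB} = 0.000889 ft/kip.
Compatibility — the beam at B must follow the support down by 0.03333 ft: δ_0 − R_B·δ_{BB} = 0.03333, so R_B = (0.064085 − 0.03333)/0.000889 = 34.6 kip.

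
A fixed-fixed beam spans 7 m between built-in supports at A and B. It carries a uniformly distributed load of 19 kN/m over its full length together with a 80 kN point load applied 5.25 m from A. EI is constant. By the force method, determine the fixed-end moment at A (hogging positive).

Release both end moments; the primary structure is a simply-supported span AB with redundants M_A and M_B.
On the primary (simply-supported) span, the end slopes from the loading are:
  at A: UDL 19: wL³/(24EI) = 271.5/EI
  at B: UDL 19: wL³/(24EI) = 271.5/EI
  at A: point load 80 at a = 5.25: Pab(L + b)/(6LEI) = 153.1/EI
  at B: point load 80 at a = 5.25: Pab(L + a)/(6LEI) = 214.4/EI
  θ_A0 = 424.7/EI,  θ_B0 = 485.9/EI
Flexibility coefficients: a unit moment at one end gives L/(3EI) there and L/(6EI) at the far end, so f₁₁ = f₂₂ = 2.333/EI and f₁₂ = f₂₁ = 1.167/EI.
Compatibility — zero rotation at each built-in end:
  2.333 M_A + 1.167 M_B = 424.7
  1.167 M_A + 2.333 M_B = 485.9
Solving the pair gives M_A = 103.8 kN·m and M_B = 156.3 kN·m (hogging).

M_A = 103.8 kN·m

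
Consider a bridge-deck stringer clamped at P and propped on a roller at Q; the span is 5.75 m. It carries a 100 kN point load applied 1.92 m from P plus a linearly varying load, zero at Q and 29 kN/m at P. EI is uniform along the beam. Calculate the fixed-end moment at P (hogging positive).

M_P = 170.5 kN·m

Take the reaction at Q as the redundant and release it; the primary structure is a cantilever fixed at P.
Primary-structure tip deflection at Q by superposition:
  point load 100 at a = 1.92: Pa²(3L − a)/(6EI) = 941.9/EI
  triangular load, peak 29 at the fixed end: w₀L⁴/(30EI) = 1057/EI
  δ_0 = 1999/EI
Flexibility coefficient — unit upward force at Q: δ_{QQ} = L³/(3EI) = 63.37/EI.
Compatibility at Q: δ_0 − R_Q·δ_{QQ} = 0, so R_Q = 1999/63.37 = 31.54 kN.
Moment equilibrium about P: M_P = Σ(load moments about P) − R_Q·L = 351.8 − 31.54×5.75 = 170.5 kN·m.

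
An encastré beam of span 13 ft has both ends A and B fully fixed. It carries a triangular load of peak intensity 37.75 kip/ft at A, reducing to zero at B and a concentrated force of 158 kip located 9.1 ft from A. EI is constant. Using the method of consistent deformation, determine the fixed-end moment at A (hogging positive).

M_A = 448.4 kip·ft

Release both end moments; the primary structure is a simply-supported span AB with redundants M_A and M_B.
On the primary (simply-supported) span, the end slopes from the loading are:
  at A: triangular load, peak 37.75: w₀L³/(45EI) = 1843/EI
  at B: triangular load, peak 37.75: 7w₀L³/(360EI) = 1613/EI
  at A: point load 158 at a = 9.1: Pab(L + b)/(6LEI) = 1215/EI
  at B: point load 158 at a = 9.1: Pab(L + a)/(6LEI) = 1589/EI
  θ_A0 = 3058/EI,  θ_B0 = 3201/EI
Flexibility coefficients: a unit moment at one end gives L/(3EI) there and L/(6EI) at the far end, so f₁₁ = f₂₂ = 4.333/EI and f₁₂ = f₂₁ = 2.167/EI.
Compatibility — zero rotation at each built-in end:
  4.333 M_A + 2.167 M_B = 3058
  2.167 M_A + 4.333 M_B = 3201
Solving the pair gives M_A = 448.4 kip·ft and M_B = 514.6 kip·ft (hogging).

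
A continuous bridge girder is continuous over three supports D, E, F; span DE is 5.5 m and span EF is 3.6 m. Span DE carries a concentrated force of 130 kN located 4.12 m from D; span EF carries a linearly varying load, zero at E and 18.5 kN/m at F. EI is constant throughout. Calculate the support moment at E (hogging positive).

M_E = 76.57 kN·m

Release continuity at E by inserting a hinge; the redundant is the internal moment M_E. The primary structure is two simply-supported spans DE and EF.
Rotations at E on the released spans (each span's end-slope, ×1/EI):
  span DE: point load 130 at a = 4.12: Pab(L + a)/(6LEI) = 215.5/EI
  span EF: triangular load, peak 18.5: 7w₀L³/(360EI) = 16.78/EI
  relative rotation θ_0 = (215.5 + 16.78)/EI = 232.3/EI
A unit hogging moment at E produces rotation L₁/(3EI) + L₂/(3EI) = 3.033/EI.
Compatibility: M_E·(L₁+L₂)/(3EI) = θ_0, giving M_E = 76.57 kN·m (hogging).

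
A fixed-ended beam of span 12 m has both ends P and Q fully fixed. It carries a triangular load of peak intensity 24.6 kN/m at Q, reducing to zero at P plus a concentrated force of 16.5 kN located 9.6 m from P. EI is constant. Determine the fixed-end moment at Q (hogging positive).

Take the two fixed-end moments M_P, M_Q as redundants; the released structure is the simple span PQ.
Simple-span end rotations at P and Q under the given loads:
  at P: triangular load, peak 24.6: 7w₀L³/(360EI) = 826.6/EI
  at Q: triangular load, peak 24.6: w₀L³/(45EI) = 944.6/EI
  at P: point load 16.5 at a = 9.6: Pab(L + b)/(6LEI) = 76.03/EI
  at Q: point load 16.5 at a = 9.6: Pab(L + a)/(6LEI) = 114/EI
  θ_P0 = 902.6/EI,  θ_Q0 = 1059/EI
Flexibility coefficients: a unit moment at one end gives L/(3EI) there and L/(6EI) at the far end, so f₁₁ = f₂₂ = 4/EI and f₁₂ = f₂₁ = 2/EI.
Compatibility — zero rotation at each built-in end:
  4 M_P + 2 M_Q = 902.6
  2 M_P + 4 M_Q = 1059
Solving the pair gives M_P = 124.4 kN·m and M_Q = 202.5 kN·m (hogging).

M_Q = 202.5 kN·m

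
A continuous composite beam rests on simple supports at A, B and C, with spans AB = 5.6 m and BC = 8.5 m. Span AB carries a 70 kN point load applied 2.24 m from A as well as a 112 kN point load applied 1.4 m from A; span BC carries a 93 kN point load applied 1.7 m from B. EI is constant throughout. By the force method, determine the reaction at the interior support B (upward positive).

Insert a hinge at B; M_B is the redundant, and each span becomes simply supported.
Discontinuity in slope at B on the released structure — sum the simple-span end rotations:
  span AB: point load 70 at a = 2.24: Pab(L + a)/(6LEI) = 122.9/EI
  span AB: point load 112 at a = 1.4: Pab(L + a)/(6LEI) = 137.2/EI
  span BC: point load 93 at a = 1.7: Pab(L + b)/(6LEI) = 322.5/EI
  relative rotation θ_0 = (260.1 + 322.5)/EI = 582.7/EI
A unit hogging moment at B produces rotation L₁/(3EI) + L₂/(3EI) = 4.7/EI.
Slope continuity at B: θ_0 = M_B·4.7/EI, so M_B = 582.7/4.7 = 124 kN·m (hogging).
Span AB, ΣM about A with M_B applied at B: R_B^{AB}·5.6 = 313.6 + 124, so R_B^{AB} = 78.14 kN and R_A = 182 − 78.14 = 103.9 kN.
Span BC, ΣM about C: R_B^{BC}·8.5 = 632.4 + 124, so R_B^{BC} = 88.98 kN and R_C = 93 − 88.98 = 4.015 kN.
R_B = 78.14 + 88.98 = 167.1 kN.

R_B = 167.1 kN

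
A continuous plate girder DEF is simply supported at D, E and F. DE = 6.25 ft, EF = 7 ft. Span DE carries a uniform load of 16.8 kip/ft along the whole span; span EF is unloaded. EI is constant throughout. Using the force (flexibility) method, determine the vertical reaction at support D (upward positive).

R_D = 46.31 kip

Insert a hinge at E; M_E is the redundant, and each span becomes simply supported.
Rotations at E on the released spans (each span's end-slope, ×1/EI):
  span DE: UDL 16.8: wL³/(24EI) = 170.9/EI
  relative rotation θ_0 = (170.9 + 0)/EI = 170.9/EI
A unit hogging moment at E produces rotation L₁/(3EI) + L₂/(3EI) = 4.417/EI.
Compatibility: M_E·(L₁+L₂)/(3EI) = θ_0, giving M_E = 38.69 kip·ft (hogging).
Span DE, ΣM about D with M_E applied at E: R_E^{DE}·6.25 = 328.1 + 38.69, so R_E^{DE} = 58.69 kip and R_D = 105 − 58.69 = 46.31 kip.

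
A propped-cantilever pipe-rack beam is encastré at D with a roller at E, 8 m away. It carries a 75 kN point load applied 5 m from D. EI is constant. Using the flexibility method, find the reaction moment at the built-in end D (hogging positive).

Remove the prop at E; the released (primary) structure is a cantilever built in at D.
Deflection at E on the released cantilever, summing each load's contribution:
  point load 75 at a = 5: Pa²(3L − a)/(6EI) = 5938/EI
Tip deflection under a unit load at E: L³/(3EI) = 170.7/EI.
Compatibility at E: δ_0 − R_E·δ_{EE} = 0, so R_E = 5938/170.7 = 34.79 kN.
Moment equilibrium about D: M_D = Σ(load moments about D) − R_E·L = 375 − 34.79×8 = 96.68 kN·m.

M_D = 96.68 kN·m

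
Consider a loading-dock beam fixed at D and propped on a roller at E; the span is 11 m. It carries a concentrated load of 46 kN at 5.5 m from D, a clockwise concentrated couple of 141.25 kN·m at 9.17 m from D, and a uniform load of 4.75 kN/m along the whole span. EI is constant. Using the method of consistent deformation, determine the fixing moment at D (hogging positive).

Choose R_E as the redundant. The primary structure is the cantilever fixed at D.
Free-end deflection of the primary structure under the applied loading (downward +):
  point load 46 at a = 5.5: Pa²(3L − a)/(6EI) = 6378/EI
  clockwise couple 141.25 at a = 9.17: M₀a(2L − a)/(2EI) = 8309/EI
  UDL 4.75: wL⁴/(8EI) = 8693/EI
  δ_0 = 23380/EI
Tip deflection under a unit load at E: L³/(3EI) = 443.7/EI.
The prop prevents deflection at E: R_E = δ_0/δ_{EE} = 23380/443.7 = 52.7 kN.
Moment equilibrium about D: M_D = Σ(load moments about D) − R_E·L = 681.6 − 52.7×11 = 102 kN·m.

M_D = 102 kN·m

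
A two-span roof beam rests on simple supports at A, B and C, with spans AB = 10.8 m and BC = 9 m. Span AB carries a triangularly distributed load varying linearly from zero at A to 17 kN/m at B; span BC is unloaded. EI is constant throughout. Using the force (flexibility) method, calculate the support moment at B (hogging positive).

Insert a hinge at B; M_B is the redundant, and each span becomes simply supported.
End slopes at the hinge B, treating each span as simply supported:
  span AB: triangular load, peak 17: w₀L³/(45EI) = 475.9/EI
  relative rotation θ_0 = (475.9 + 0)/EI = 475.9/EI
A unit hogging moment at B produces rotation L₁/(3EI) + L₂/(3EI) = 6.6/EI.
Slope continuity at B: θ_0 = M_B·6.6/EI, so M_B = 475.9/6.6 = 72.1 kN·m (hogging).

M_B = 72.1 kN·m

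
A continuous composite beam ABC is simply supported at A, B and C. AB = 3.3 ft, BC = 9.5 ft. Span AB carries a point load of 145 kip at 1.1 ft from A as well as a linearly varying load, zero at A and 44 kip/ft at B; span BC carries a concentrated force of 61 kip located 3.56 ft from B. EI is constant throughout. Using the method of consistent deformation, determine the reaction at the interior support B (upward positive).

Insert a hinge at B; M_B is the redundant, and each span becomes simply supported.
End slopes at the hinge B, treating each span as simply supported:
  span AB: point load 145 at a = 1.1: Pab(L + a)/(6LEI) = 77.98/EI
  span AB: triangular load, peak 44: w₀L³/(45EI) = 35.14/EI
  span BC: point load 61 at a = 3.56: Pab(L + b)/(6LEI) = 349.4/EI
  relative rotation θ_0 = (113.1 + 349.4)/EI = 462.5/EI
A unit hogging moment at B produces rotation L₁/(3EI) + L₂/(3EI) = 4.267/EI.
Compatibility: M_B·(L₁+L₂)/(3EI) = θ_0, giving M_B = 108.4 kip·ft (hogging).
Span AB, ΣM about A with M_B applied at B: R_B^{AB}·3.3 = 319.2 + 108.4, so R_B^{AB} = 129.6 kip and R_A = 217.6 − 129.6 = 88.02 kip.
Span BC, ΣM about C: R_B^{BC}·9.5 = 362.3 + 108.4, so R_B^{BC} = 49.55 kip and R_C = 61 − 49.55 = 11.45 kip.
R_B = 129.6 + 49.55 = 179.1 kip.

R_B = 179.1 kip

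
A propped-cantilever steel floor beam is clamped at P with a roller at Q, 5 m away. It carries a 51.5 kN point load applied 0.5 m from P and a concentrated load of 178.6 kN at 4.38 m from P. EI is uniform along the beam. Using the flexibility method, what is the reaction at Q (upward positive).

Take the reaction at Q as the redundant and release it; the primary structure is a cantilever fixed at P.
Free-end deflection of the primary structure under the applied loading (downward +):
  point load 51.5 at a = 0.5: Pa²(3L − a)/(6EI) = 31.11/EI
  point load 178.6 at a = 4.38: Pa²(3L − a)/(6EI) = 6065/EI
  δ_0 = 6096/EI
Tip deflection under a unit load at Q: L³/(3EI) = 41.67/EI.
Compatibility at Q: δ_0 − R_Q·δ_{QQ} = 0, so R_Q = 6096/41.67 = 146.3 kN.

R_Q = 146.3 kN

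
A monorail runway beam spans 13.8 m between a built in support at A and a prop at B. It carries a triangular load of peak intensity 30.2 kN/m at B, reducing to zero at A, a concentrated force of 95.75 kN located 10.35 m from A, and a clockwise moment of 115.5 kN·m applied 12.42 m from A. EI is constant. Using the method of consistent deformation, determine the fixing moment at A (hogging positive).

M_A = 434.3 kN·m

Remove the prop at B; the released (primary) structure is a cantilever built in at A.
Primary-structure tip deflection at B by superposition:
  triangular load, peak 30.2 at the free end: 11w₀L⁴/(120EI) = 100400/EI
  point load 95.75 at a = 10.35: Pa²(3L − a)/(6EI) = 53080/EI
  clockwise couple 115.5 at a = 12.42: M₀a(2L − a)/(2EI) = 10888/EI
  δ_0 = 164368/EI
Tip deflection under a unit load at B: L³/(3EI) = 876/EI.
The prop prevents deflection at B: R_B = δ_0/δ_{BB} = 164368/876 = 187.6 kN.
Moment equilibrium about A: M_A = Σ(load moments about A) − R_B·L = 3024 − 187.6×13.8 = 434.3 kN·m.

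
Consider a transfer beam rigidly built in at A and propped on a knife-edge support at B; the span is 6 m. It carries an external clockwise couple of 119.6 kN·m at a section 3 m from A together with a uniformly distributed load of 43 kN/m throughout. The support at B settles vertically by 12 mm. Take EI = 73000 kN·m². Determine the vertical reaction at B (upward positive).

Release the roller at B. Primary structure: cantilever fixed at A.
Downward deflection at the released point B due to the loads:
  clockwise couple 119.6 at a = 3: M₀a(2L − a)/(2EI) = 1615/EI
  UDL 43: wL⁴/(8EI) = 6966/EI
  δ_0 = 8581/EI
Tip deflection under a unit load at B: L³/(3EI) = 72/EI.
With EI = 73000 kN·m²: δ_0 = 0.11754 m and δ_{BB} = 0.000986 m/kN.
Compatibility — the beam at B must follow the support down by 0.012 m: δ_0 − R_B·δ_{BB} = 0.012, so R_B = (0.11754 − 0.012)/0.000986 = 107 kN.

R_B = 107 kN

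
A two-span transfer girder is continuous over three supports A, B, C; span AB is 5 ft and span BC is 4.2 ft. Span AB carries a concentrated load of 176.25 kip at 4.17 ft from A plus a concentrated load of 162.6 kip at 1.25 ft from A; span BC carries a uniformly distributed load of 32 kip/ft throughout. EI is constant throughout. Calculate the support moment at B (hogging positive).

M_B = 144.8 kip·ft

Take M_B as the redundant. Released structure: two simple spans AB and BC with a hinge at B.
Rotations at B on the released spans (each span's end-slope, ×1/EI):
  span AB: point load 176.25 at a = 4.17: Pab(L + a)/(6LEI) = 186.5/EI
  span AB: point load 162.6 at a = 1.25: Pab(L + a)/(6LEI) = 158.8/EI
  span BC: UDL 32: wL³/(24EI) = 98.78/EI
  relative rotation θ_0 = (345.3 + 98.78)/EI = 444/EI
A unit hogging moment at B produces rotation L₁/(3EI) + L₂/(3EI) = 3.067/EI.
Slope continuity at B: θ_0 = M_B·3.067/EI, so M_B = 444/3.067 = 144.8 kip·ft (hogging).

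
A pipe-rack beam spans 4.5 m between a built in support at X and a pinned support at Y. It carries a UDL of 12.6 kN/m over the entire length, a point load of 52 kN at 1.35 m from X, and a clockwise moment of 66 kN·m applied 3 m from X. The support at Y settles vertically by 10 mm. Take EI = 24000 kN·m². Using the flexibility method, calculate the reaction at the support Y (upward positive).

Take the reaction at Y as the redundant and release it; the primary structure is a cantilever fixed at X.
Free-end deflection of the primary structure under the applied loading (downward +):
  UDL 12.6: wL⁴/(8EI) = 645.8/EI
  point load 52 at a = 1.35: Pa²(3L − a)/(6EI) = 191.9/EI
  clockwise couple 66 at a = 3: M₀a(2L − a)/(2EI) = 594/EI
  δ_0 = 1432/EI
Tip deflection under a unit load at Y: L³/(3EI) = 30.38/EI.
With EI = 24000 kN·m²: δ_0 = 0.059657 m and δ_{YY} = 0.001266 m/kN.
Compatibility — the beam at Y must follow the support down by 0.01 m: δ_0 − R_Y·δ_{YY} = 0.01, so R_Y = (0.059657 − 0.01)/0.001266 = 39.23 kN.

R_Y = 39.23 kN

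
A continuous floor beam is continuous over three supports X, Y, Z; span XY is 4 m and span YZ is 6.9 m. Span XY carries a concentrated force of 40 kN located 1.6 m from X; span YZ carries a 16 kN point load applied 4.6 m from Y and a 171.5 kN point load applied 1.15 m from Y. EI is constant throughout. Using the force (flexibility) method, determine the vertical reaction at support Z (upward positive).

R_Z = 22.5 kN

Take M_Y as the redundant. Released structure: two simple spans XY and YZ with a hinge at Y.
Rotations at Y on the released spans (each span's end-slope, ×1/EI):
  span XY: point load 40 at a = 1.6: Pab(L + a)/(6LEI) = 35.84/EI
  span YZ: point load 16 at a = 4.6: Pab(L + b)/(6LEI) = 37.62/EI
  span YZ: point load 171.5 at a = 1.15: Pab(L + b)/(6LEI) = 346.5/EI
  relative rotation θ_0 = (35.84 + 384.1)/EI = 420/EI
A unit hogging moment at Y produces rotation L₁/(3EI) + L₂/(3EI) = 3.633/EI.
Slope continuity at Y: θ_0 = M_Y·3.633/EI, so M_Y = 420/3.633 = 115.6 kN·m (hogging).
Span YZ, ΣM about Z: R_Y^{YZ}·6.9 = 1023 + 115.6, so R_Y^{YZ} = 165 kN and R_Z = 187.5 − 165 = 22.5 kN.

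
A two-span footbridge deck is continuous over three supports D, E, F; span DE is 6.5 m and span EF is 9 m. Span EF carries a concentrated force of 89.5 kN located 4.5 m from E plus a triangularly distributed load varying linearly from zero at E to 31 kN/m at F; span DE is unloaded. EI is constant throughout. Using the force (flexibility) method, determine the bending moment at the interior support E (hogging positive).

M_E = 172.7 kN·m

Insert a hinge at E; M_E is the redundant, and each span becomes simply supported.
End slopes at the hinge E, treating each span as simply supported:
  span EF: point load 89.5 at a = 4.5: Pab(L + b)/(6LEI) = 453.1/EI
  span EF: triangular load, peak 31: 7w₀L³/(360EI) = 439.4/EI
  relative rotation θ_0 = (0 + 892.5)/EI = 892.5/EI
A unit hogging moment at E produces rotation L₁/(3EI) + L₂/(3EI) = 5.167/EI.
Compatibility: M_E·(L₁+L₂)/(3EI) = θ_0, giving M_E = 172.7 kN·m (hogging).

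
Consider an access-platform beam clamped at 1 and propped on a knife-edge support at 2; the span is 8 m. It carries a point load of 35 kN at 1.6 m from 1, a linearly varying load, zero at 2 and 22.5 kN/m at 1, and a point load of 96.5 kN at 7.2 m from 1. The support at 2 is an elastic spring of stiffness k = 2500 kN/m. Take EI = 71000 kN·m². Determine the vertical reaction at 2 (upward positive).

R_2 = 87.48 kN

Take the reaction at 2 as the redundant and release it; the primary structure is a cantilever fixed at 1.
Free-end deflection of the primary structure under the applied loading (downward +):
  point load 35 at a = 1.6: Pa²(3L − a)/(6EI) = 334.5/EI
  triangular load, peak 22.5 at the fixed end: w₀L⁴/(30EI) = 3072/EI
  point load 96.5 at a = 7.2: Pa²(3L − a)/(6EI) = 14007/EI
  δ_0 = 17414/EI
Tip deflection under a unit load at 2: L³/(3EI) = 170.7/EI.
With EI = 71000 kN·m²: δ_0 = 0.24526 m and δ_{22} = 0.002404 m/kN.
Compatibility — the spring shortens by R_2/k under the reaction it provides: δ_0 − R_2·δ_{22} = R_2/k. With 1/k = 0.0004 m/kN, R_2 = δ_0 / (δ_{22} + 1/k) = 0.24526 / (0.002404 + 0.0004) = 87.48 kN.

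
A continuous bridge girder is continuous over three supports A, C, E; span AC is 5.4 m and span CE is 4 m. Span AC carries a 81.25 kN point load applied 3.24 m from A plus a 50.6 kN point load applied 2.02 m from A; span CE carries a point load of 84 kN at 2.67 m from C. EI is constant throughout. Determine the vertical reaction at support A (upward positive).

R_A = 46.62 kN

Take M_C as the redundant. Released structure: two simple spans AC and CE with a hinge at C.
Rotations at C on the released spans (each span's end-slope, ×1/EI):
  span AC: point load 81.25 at a = 3.24: Pab(L + a)/(6LEI) = 151.6/EI
  span AC: point load 50.6 at a = 2.02: Pab(L + a)/(6LEI) = 79.12/EI
  span CE: point load 84 at a = 2.67: Pab(L + b)/(6LEI) = 66.25/EI
  relative rotation θ_0 = (230.8 + 66.25)/EI = 297/EI
A unit hogging moment at C produces rotation L₁/(3EI) + L₂/(3EI) = 3.133/EI.
Compatibility: M_C·(L₁+L₂)/(3EI) = θ_0, giving M_C = 94.79 kN·m (hogging).
Span AC, ΣM about A with M_C applied at C: R_C^{AC}·5.4 = 365.5 + 94.79, so R_C^{AC} = 85.23 kN and R_A = 131.8 − 85.23 = 46.62 kN.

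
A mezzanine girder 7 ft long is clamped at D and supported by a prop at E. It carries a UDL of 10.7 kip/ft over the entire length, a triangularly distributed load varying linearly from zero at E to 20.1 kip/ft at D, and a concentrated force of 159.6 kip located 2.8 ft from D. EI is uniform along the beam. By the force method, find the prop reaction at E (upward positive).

Take the reaction at E as the redundant and release it; the primary structure is a cantilever fixed at D.
Downward deflection at the released point E due to the loads:
  UDL 10.7: wL⁴/(8EI) = 3211/EI
  triangular load, peak 20.1 at the fixed end: w₀L⁴/(30EI) = 1609/EI
  point load 159.6 at a = 2.8: Pa²(3L − a)/(6EI) = 3796/EI
  δ_0 = 8616/EI
Tip deflection under a unit load at E: L³/(3EI) = 114.3/EI.
The prop prevents deflection at E: R_E = δ_0/δ_{EE} = 8616/114.3 = 75.35 kip.

R_E = 75.35 kip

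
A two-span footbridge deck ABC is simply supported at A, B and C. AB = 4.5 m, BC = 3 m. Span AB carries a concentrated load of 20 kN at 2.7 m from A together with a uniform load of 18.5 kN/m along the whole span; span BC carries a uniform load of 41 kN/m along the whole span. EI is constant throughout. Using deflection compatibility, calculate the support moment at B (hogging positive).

M_B = 56.91 kN·m

Release continuity at B by inserting a hinge; the redundant is the internal moment M_B. The primary structure is two simply-supported spans AB and BC.
Discontinuity in slope at B on the released structure — sum the simple-span end rotations:
  span AB: point load 20 at a = 2.7: Pab(L + a)/(6LEI) = 25.92/EI
  span AB: UDL 18.5: wL³/(24EI) = 70.24/EI
  span BC: UDL 41: wL³/(24EI) = 46.12/EI
  relative rotation θ_0 = (96.16 + 46.12)/EI = 142.3/EI
A unit hogging moment at B produces rotation L₁/(3EI) + L₂/(3EI) = 2.5/EI.
Compatibility: M_B·(L₁+L₂)/(3EI) = θ_0, giving M_B = 56.91 kN·m (hogging).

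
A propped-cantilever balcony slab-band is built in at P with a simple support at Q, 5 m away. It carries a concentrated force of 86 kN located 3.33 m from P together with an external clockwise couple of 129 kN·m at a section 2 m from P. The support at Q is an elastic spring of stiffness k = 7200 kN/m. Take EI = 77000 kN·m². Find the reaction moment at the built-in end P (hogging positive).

M_P = 139.7 kN·m

Remove the prop at Q; the released (primary) structure is a cantilever built in at P.
Deflection at Q on the released cantilever, summing each load's contribution:
  point load 86 at a = 3.33: Pa²(3L − a)/(6EI) = 1855/EI
  clockwise couple 129 at a = 2: M₀a(2L − a)/(2EI) = 1032/EI
  δ_0 = 2887/EI
Flexibility coefficient — unit upward force at Q: δ_{QQ} = L³/(3EI) = 41.67/EI.
With EI = 77000 kN·m²: δ_0 = 0.037491 m and δ_{QQ} = 0.000541 m/kN.
Compatibility — the spring shortens by R_Q/k under the reaction it provides: δ_0 − R_Q·δ_{QQ} = R_Q/k. With 1/k = 0.000139 m/kN, R_Q = δ_0 / (δ_{QQ} + 1/k) = 0.037491 / (0.000541 + 0.000139) = 55.13 kN.
Moment equilibrium about P: M_P = Σ(load moments about P) − R_Q·L = 415.4 − 55.13×5 = 139.7 kN·m.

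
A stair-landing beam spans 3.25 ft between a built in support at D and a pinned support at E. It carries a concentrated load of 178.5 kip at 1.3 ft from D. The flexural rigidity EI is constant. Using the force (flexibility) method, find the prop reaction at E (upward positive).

R_E = 37.13 kip

Choose R_E as the redundant. The primary structure is the cantilever fixed at D.
Primary-structure tip deflection at E by superposition:
  point load 178.5 at a = 1.3: Pa²(3L − a)/(6EI) = 424.8/EI
Tip deflection under a unit load at E: L³/(3EI) = 11.44/EI.
Compatibility at E: δ_0 − R_E·δ_{EE} = 0, so R_E = 424.8/11.44 = 37.13 kip.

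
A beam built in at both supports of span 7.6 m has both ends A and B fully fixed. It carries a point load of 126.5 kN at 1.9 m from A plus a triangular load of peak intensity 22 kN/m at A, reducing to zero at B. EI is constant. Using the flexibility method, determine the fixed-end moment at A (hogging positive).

M_A = 198.7 kN·m

Take the two fixed-end moments M_A, M_B as redundants; the released structure is the simple span AB.
Simple-span end rotations at A and B under the given loads:
  at A: point load 126.5 at a = 1.9: Pab(L + b)/(6LEI) = 399.6/EI
  at B: point load 126.5 at a = 1.9: Pab(L + a)/(6LEI) = 285.4/EI
  at A: triangular load, peak 22: w₀L³/(45EI) = 214.6/EI
  at B: triangular load, peak 22: 7w₀L³/(360EI) = 187.8/EI
  θ_A0 = 614.2/EI,  θ_B0 = 473.2/EI
Flexibility coefficients: a unit moment at one end gives L/(3EI) there and L/(6EI) at the far end, so f₁₁ = f₂₂ = 2.533/EI and f₁₂ = f₂₁ = 1.267/EI.
Compatibility — zero rotation at each built-in end:
  2.533 M_A + 1.267 M_B = 614.2
  1.267 M_A + 2.533 M_B = 473.2
Solving the pair gives M_A = 198.7 kN·m and M_B = 87.42 kN·m (hogging).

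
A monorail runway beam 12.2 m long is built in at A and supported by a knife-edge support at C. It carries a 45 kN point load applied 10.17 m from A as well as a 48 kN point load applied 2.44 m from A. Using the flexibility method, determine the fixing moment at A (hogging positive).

Take the reaction at C as the redundant and release it; the primary structure is a cantilever fixed at A.
Deflection at C on the released cantilever, summing each load's contribution:
  point load 45 at a = 10.17: Pa²(3L − a)/(6EI) = 20502/EI
  point load 48 at a = 2.44: Pa²(3L − a)/(6EI) = 1627/EI
  δ_0 = 22129/EI
Tip deflection under a unit load at C: L³/(3EI) = 605.3/EI.
Compatibility at C: δ_0 − R_C·δ_{CC} = 0, so R_C = 22129/605.3 = 36.56 kN.
Moment equilibrium about A: M_A = Σ(load moments about A) − R_C·L = 574.8 − 36.56×12.2 = 128.7 kN·m.

M_A = 128.7 kN·m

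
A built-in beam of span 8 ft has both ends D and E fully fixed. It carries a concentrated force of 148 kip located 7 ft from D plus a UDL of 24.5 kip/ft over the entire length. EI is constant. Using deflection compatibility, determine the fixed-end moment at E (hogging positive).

M_E = 244 kip·ft

Take the two fixed-end moments M_D, M_E as redundants; the released structure is the simple span DE.
On the primary (simply-supported) span, the end slopes from the loading are:
  at D: point load 148 at a = 7: Pab(L + b)/(6LEI) = 194.2/EI
  at E: point load 148 at a = 7: Pab(L + a)/(6LEI) = 323.8/EI
  at D: UDL 24.5: wL³/(24EI) = 522.7/EI
  at E: UDL 24.5: wL³/(24EI) = 522.7/EI
  θ_D0 = 716.9/EI,  θ_E0 = 846.4/EI
Flexibility coefficients: a unit moment at one end gives L/(3EI) there and L/(6EI) at the far end, so f₁₁ = f₂₂ = 2.667/EI and f₁₂ = f₂₁ = 1.333/EI.
Compatibility — zero rotation at each built-in end:
  2.667 M_D + 1.333 M_E = 716.9
  1.333 M_D + 2.667 M_E = 846.4
Solving the pair gives M_D = 146.9 kip·ft and M_E = 244 kip·ft (hogging).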